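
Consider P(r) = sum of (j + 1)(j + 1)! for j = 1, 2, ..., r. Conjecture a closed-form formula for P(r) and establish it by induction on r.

P(r) = (r + 2)! - 2

We claim P(r) = (r + 2)! - 2 for all r ≥ 1.
For the base case r = 1: P(1) = 4, and the closed form gives 4. They agree.
For the inductive step, assume it holds for an arbitrary j ≥ 1, so P(j) = (j + 2)! - 2.
Then P(j+1) = P(j) + ((j + 2)(j + 2)!) = ((j + 2)! - 2) + ((j + 2)(j + 2)!).
Simplifying, P(j+1) = ((j+1) + 2)! - 2,
which is the closed form with r = j+1.
By the principle of mathematical induction, the result holds for all r ≥ 1.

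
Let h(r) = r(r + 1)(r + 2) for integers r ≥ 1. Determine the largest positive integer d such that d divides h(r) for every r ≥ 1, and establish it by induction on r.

Computing the first values: h(1) = 6 and h(2) = 24; gcd(6, 24) = 6, so d ≤ 6.
We prove 6 | r(r + 1)(r + 2) for all r ≥ 1 by induction on r.
Base step (r = 1): h(1) = 6 = 6·(1), so 6 | h(1).
Inductive step: assume the claim holds for r = k, i.e. 6 | h(k). Then
h(k+1) − h(k) = (k+1)·(k+2)·(k+3) − k·(k+1)·(k+2) = (k+1)·(k+2)·[(k+3) − k] = 3·(k+1)·(k+2). The product of 2 consecutive integers is divisible by (2)! = 2, so h(k+1) − h(k) is divisible by 3·2 = 6. By the inductive hypothesis 6 | h(k), hence 6 | h(k+1).
By induction, the statement is established for all r ≥ 1.
Therefore the largest such d is 6.

d = 6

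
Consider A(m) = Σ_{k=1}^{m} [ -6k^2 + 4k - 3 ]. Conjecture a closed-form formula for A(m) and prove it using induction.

A(m) = -m(2m^2 + m + 2)

We claim A(m) = -m(2m^2 + m + 2) for all m ≥ 1.
When m = 1: A(1) = -5, and the closed form gives -5. They agree.
Inductive step: suppose the statement holds for some k ≥ 1, so A(k) = k(-2k^2 - k - 2).
Then A(k+1) = A(k) + (4k - 6(k + 1)^2 + 1) = (k(-2k^2 - k - 2)) + (4k - 6(k + 1)^2 + 1).
Simplifying, A(k+1) = -(k + 1)(2k^2 + 5k + 5) = -(k+1)(2(k+1)^2 + (k+1) + 2),
which is the closed form with m = k+1.
Hence, by induction on m, the claim holds for every m ≥ 1.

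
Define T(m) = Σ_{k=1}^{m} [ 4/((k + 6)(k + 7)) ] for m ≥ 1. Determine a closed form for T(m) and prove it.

We claim T(m) = 4m/(7(m + 7)) for all m ≥ 1.
Base case (m = 1): T(1) = 1/14, and the closed form gives 1/14. They agree.
For the inductive step, assume it holds for an arbitrary k ≥ 1, so T(k) = 4k/(7(k + 7)).
Then T(k+1) = T(k) + (4/((k + 7)(k + 8))) = (4k/(7(k + 7))) + (4/((k + 7)(k + 8))).
Simplifying, T(k+1) = 4(k + 1)/(7(k + 8)) = 4(k+1)/(7((k+1) + 7)),
which is the closed form with m = k+1.
By the principle of mathematical induction, the result holds for all m ≥ 1.

T(m) = 4m/(7(m + 7))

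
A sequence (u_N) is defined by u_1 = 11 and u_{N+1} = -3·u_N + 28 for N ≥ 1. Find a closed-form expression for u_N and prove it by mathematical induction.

u_N = 4(-3)^(N - 1) + 7

Computing the first terms: u_1 = 11, u_2 = -5, u_3 = 43. This suggests u_N = 4(-3)^(N - 1) + 7.
For the base case N = 1: the formula gives 11 = 11 = u_1.
Inductive step: assume the claim holds for N = p, so u_p = 4(-3)^(p - 1) + 7.
Then u_{p+1} = -3·u_p + 28 = -3·(4(-3)^(p - 1) + 7) + 28 = 4(-3)^p + 7 = 4(-3)^((p+1) - 1) + 7,
which is the claimed formula at N = p+1.
By induction, the statement is established for all N ≥ 1.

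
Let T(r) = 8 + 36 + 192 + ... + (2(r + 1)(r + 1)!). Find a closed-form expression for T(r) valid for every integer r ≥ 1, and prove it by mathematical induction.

We claim T(r) = 2(r + 2)! - 4 for all r ≥ 1.
When r = 1: T(1) = 8, and the closed form gives 8. They agree.
Inductive step: suppose the statement holds for some p ≥ 1, so T(p) = 2(p + 2)! - 4.
Then T(p+1) = T(p) + (2(p + 2)(p + 2)!) = (2(p + 2)! - 4) + (2(p + 2)(p + 2)!).
Simplifying, T(p+1) = 2((p+1) + 2)! - 4,
which is the closed form with r = p+1.
By the principle of mathematical induction, the result holds for all r ≥ 1.

T(r) = 2(r + 2)! - 4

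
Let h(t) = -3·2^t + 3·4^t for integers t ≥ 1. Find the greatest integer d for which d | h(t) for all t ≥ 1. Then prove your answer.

d = 6

Computing the first values: h(1) = 6 and h(2) = 36; gcd(6, 36) = 6, so d ≤ 6.
We prove 6 | -3·2^t + 3·4^t for all t ≥ 1 by induction on t.
Base case (t = 1): h(1) = 6 = 6·(1), so 6 | h(1).
For the inductive step, assume it holds for an arbitrary k ≥ 1, i.e. 6 | h(k). Then
h(k+1) − 4·h(k) = (-3·2^(k+1) + 3·4^(k+1)) − 4·(-3·2^k + 3·4^k) = (-3)·2^k·(2 − 4) = (6)·2^k. Since 6 | h(k) by the inductive hypothesis, 6 | 4·h(k); and 6 | 6 since 6 = 6·1. Therefore 6 | h(k+1).
Hence, by induction on t, the claim holds for every t ≥ 1.
Therefore the largest such d is 6.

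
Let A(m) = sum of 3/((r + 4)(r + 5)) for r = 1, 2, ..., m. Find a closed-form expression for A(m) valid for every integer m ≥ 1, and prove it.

A(m) = 3m/(5(m + 5))

We claim A(m) = 3m/(5(m + 5)) for all m ≥ 1.
For the base case m = 1: A(1) = 1/10, and the closed form gives 1/10. They agree.
Suppose the result is true for m = r, so A(r) = 3r/(5(r + 5)).
Then A(r+1) = A(r) + (3/((r + 5)(r + 6))) = (3r/(5(r + 5))) + (3/((r + 5)(r + 6))).
Simplifying, A(r+1) = 3(r + 1)/(5(r + 6)) = 3(r+1)/(5((r+1) + 5)),
which is the closed form with m = r+1.
By induction, the statement is established for all m ≥ 1.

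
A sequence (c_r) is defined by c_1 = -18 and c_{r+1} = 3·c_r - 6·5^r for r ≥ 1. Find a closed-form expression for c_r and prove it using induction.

Computing the first terms: c_1 = -18, c_2 = -84, c_3 = -402. This suggests c_r = -3^r - 3·5^r.
For the base case r = 1: the formula gives -18 = -18 = c_1.
Inductive step: suppose the statement holds for some m ≥ 1, so c_m = -3^m - 3·5^m.
Then c_{m+1} = 3·c_m - 6·5^m = 3·(-3^m - 3·5^m) - 6·5^m = -3^(m + 1) - 3·5^(m + 1),
which is the claimed formula at r = m+1.
Hence, by induction on r, the claim holds for every r ≥ 1.

c_r = -3^r - 3·5^r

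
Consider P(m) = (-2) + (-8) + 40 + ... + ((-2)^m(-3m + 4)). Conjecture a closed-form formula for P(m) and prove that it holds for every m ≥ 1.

We claim P(m) = 2(-2)^m(-m + 1) - 2 for all m ≥ 1.
Base step (m = 1): P(1) = -2, and the closed form gives -2. They agree.
Inductive step: suppose the statement holds for some r ≥ 1, so P(r) = 2(-2)^r(-r + 1) - 2.
Then P(r+1) = P(r) + ((-2)^(r + 1)(-3r + 1)) = (2(-2)^r(-r + 1) - 2) + ((-2)^(r + 1)(-3r + 1)).
Simplifying, P(r+1) = 4(-2)^r·r - 2 = 2(-2)^(r+1)(-(r+1) + 1) - 2,
which is the closed form with m = r+1.
This completes the induction.

P(m) = 2(-2)^m(-m + 1) - 2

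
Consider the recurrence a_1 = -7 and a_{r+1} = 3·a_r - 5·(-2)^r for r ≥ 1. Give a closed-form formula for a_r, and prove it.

a_r = (-2)^r - 5·3^(r - 1)

Computing the first terms: a_1 = -7, a_2 = -11, a_3 = -53. This suggests a_r = (-2)^r - 5·3^(r - 1).
When r = 1: the formula gives -7 = -7 = a_1.
Suppose the result is true for r = p, so a_p = (-2)^p - 5·3^(p - 1).
Then a_{p+1} = 3·a_p - 5·(-2)^p = 3·((-2)^p - 5·3^(p - 1)) - 5·(-2)^p = (-2)^(p + 1) - 5·3^p = (-2)^(p+1) - 5·3^((p+1) - 1),
which is the claimed formula at r = p+1.
By induction, the statement is established for all r ≥ 1.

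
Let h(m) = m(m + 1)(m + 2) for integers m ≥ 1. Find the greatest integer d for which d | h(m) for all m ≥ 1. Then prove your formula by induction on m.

d = 6

Computing the first values: h(1) = 6 and h(2) = 24; gcd(6, 24) = 6, so d ≤ 6.
We prove 6 | m(m + 1)(m + 2) for all m ≥ 1 by induction on m.
For the base case m = 1: h(1) = 6 = 6·(1), so 6 | h(1).
Inductive step: suppose the statement holds for some k ≥ 1, i.e. 6 | h(k). Then
h(k+1) − h(k) = (k+1)·(k+2)·(k+3) − k·(k+1)·(k+2) = (k+1)·(k+2)·[(k+3) − k] = 3·(k+1)·(k+2). The product of 2 consecutive integers is divisible by (2)! = 2, so h(k+1) − h(k) is divisible by 3·2 = 6. By the inductive hypothesis 6 | h(k), hence 6 | h(k+1).
By induction, the statement is established for all m ≥ 1.
Therefore the largest such d is 6.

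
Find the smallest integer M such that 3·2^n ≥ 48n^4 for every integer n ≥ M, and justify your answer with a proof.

M = 22

At n = 21: 6291456 < 9335088, so the inequality fails and M ≥ 22. We prove 3·2^n ≥ 48n^4 for all n ≥ 22.
When n = 22: 3·2^n = 12582912 and 48n^4 = 11244288, so 12582912 ≥ 11244288.
Inductive step: assume the claim holds for n = r, so 3·2^r ≥ 48r^4.
Then 3·2^(r + 1) = 2·(3·2^r) ≥ 2·(48r^4).
Also, for r ≥ 22 we have 2·(48r^4) ≥ 48(r+1)^4, since 2 ≥ (1 + 1/r)^4 for all r ≥ 22.
Combining, 3·2^(r + 1) ≥ 48(r+1)^4.
This completes the induction.
Hence the smallest such M is 22.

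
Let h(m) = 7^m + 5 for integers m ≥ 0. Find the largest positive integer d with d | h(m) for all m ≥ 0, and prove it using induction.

Computing the first values: h(0) = 6 and h(1) = 12; gcd(6, 12) = 6, so d ≤ 6.
We prove 6 | 7^m + 5 for all m ≥ 0 by induction on m.
Base step (m = 0): h(0) = 6 = 6·(1), so 6 | h(0).
For the inductive step, assume it holds for an arbitrary p ≥ 0, i.e. 6 | h(p). Then
h(p+1) = 7^(p+1) + 5 = 7·(7^p + 5) - 30 = 7·h(p) - 30. The first term is divisible by 6 by the inductive hypothesis, and -30 is divisible by 6. Hence 6 | h(p+1).
This completes the induction.
Therefore the largest such d is 6.

d = 6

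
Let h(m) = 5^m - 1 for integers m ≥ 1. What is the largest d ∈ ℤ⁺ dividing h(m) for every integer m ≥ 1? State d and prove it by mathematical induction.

d = 4

Computing the first values: h(1) = 4 and h(2) = 24; gcd(4, 24) = 4, so d ≤ 4.
We prove 4 | 5^m - 1 for all m ≥ 1 by induction on m.
When m = 1: h(1) = 4 = 4·(1), so 4 | h(1).
For the inductive step, assume it holds for an arbitrary i ≥ 1, i.e. 4 | h(i). Then
5^{i+1} − 1^{i+1} = 5·5^i − 1·1^i = 5·(5^i − 1^i) + (4)·1^i. The first term is divisible by 4 by the inductive hypothesis, and the second term (4)·1^i is divisible by 4 since 4 | 4. Hence 4 | h(i+1).
By induction, the statement is established for all m ≥ 1.
Therefore the largest such d is 4.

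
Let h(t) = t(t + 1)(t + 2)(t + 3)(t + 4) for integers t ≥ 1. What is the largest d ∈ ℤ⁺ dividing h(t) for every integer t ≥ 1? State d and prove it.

Computing the first values: h(1) = 120 and h(2) = 720; gcd(120, 720) = 120, so d ≤ 120.
We prove 120 | t(t + 1)(t + 2)(t + 3)(t + 4) for all t ≥ 1 by induction on t.
Base step (t = 1): h(1) = 120 = 120·(1), so 120 | h(1).
Inductive step: assume the claim holds for t = i, i.e. 120 | h(i). Then
h(i+1) − h(i) = (i+1)·(i+2)·(i+3)·(i+4)·(i+5) − i·(i+1)·(i+2)·(i+3)·(i+4) = (i+1)·(i+2)·(i+3)·(i+4)·[(i+5) − i] = 5·(i+1)·(i+2)·(i+3)·(i+4). The product of 4 consecutive integers is divisible by (4)! = 24, so h(i+1) − h(i) is divisible by 5·24 = 120. By the inductive hypothesis 120 | h(i), hence 120 | h(i+1).
This completes the induction.
Therefore the largest such d is 120.

d = 120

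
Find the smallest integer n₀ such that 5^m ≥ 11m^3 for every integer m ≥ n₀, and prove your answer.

n₀ = 5

At m = 4: 625 < 704, so the inequality fails and n₀ ≥ 5. We prove 5^m ≥ 11m^3 for all m ≥ 5.
When m = 5: 5^m = 3125 and 11m^3 = 1375, so 3125 ≥ 1375.
Inductive step: suppose the statement holds for some j ≥ 5, so 5^j ≥ 11j^3.
Then 5^(j + 1) = 5·(5^j) ≥ 5·(11j^3).
Also, for j ≥ 5 we have 5·(11j^3) ≥ 11(j+1)^3, since 5 ≥ (1 + 1/j)^3 for all j ≥ 5.
Combining, 5^(j + 1) ≥ 11(j+1)^3.
Hence, by induction on m, the claim holds for every m ≥ 5.
Hence the smallest such n₀ is 5.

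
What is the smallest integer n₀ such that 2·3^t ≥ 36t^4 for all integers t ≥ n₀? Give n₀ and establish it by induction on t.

At t = 11: 354294 < 527076, so the inequality fails and n₀ ≥ 12. We prove 2·3^t ≥ 36t^4 for all t ≥ 12.
For the base case t = 12: 2·3^t = 1062882 and 36t^4 = 746496, so 1062882 ≥ 746496.
Inductive step: suppose the statement holds for some r ≥ 12, so 2·3^r ≥ 36r^4.
Then 2·3^(r + 1) = 3·(2·3^r) ≥ 3·(36r^4).
Also, for r ≥ 12 we have 3·(36r^4) ≥ 36(r+1)^4, since 3 ≥ (1 + 1/r)^4 for all r ≥ 12.
Combining, 2·3^(r + 1) ≥ 36(r+1)^4.
This completes the induction.
Hence the smallest such n₀ is 12.

n₀ = 12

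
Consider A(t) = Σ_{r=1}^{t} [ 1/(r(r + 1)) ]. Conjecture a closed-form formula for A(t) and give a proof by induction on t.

We claim A(t) = t/(t + 1) for all t ≥ 1.
For the base case t = 1: A(1) = 1/2, and the closed form gives 1/2. They agree.
Suppose the result is true for t = r, so A(r) = r/(r + 1).
Then A(r+1) = A(r) + (1/((r + 1)(r + 2))) = (r/(r + 1)) + (1/((r + 1)(r + 2))).
Simplifying, A(r+1) = (r + 1)/(r + 2) = (r+1)/((r+1) + 1),
which is the closed form with t = r+1.
By induction, the statement is established for all t ≥ 1.

A(t) = t/(t + 1)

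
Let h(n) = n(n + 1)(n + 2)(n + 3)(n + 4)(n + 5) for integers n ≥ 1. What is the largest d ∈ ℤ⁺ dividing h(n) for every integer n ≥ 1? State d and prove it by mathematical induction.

d = 720

Computing the first values: h(1) = 720 and h(2) = 5040; gcd(720, 5040) = 720, so d ≤ 720.
We prove 720 | n(n + 1)(n + 2)(n + 3)(n + 4)(n + 5) for all n ≥ 1 by induction on n.
When n = 1: h(1) = 720 = 720·(1), so 720 | h(1).
Inductive step: assume the claim holds for n = p, i.e. 720 | h(p). Then
h(p+1) − h(p) = (p+1)·(p+2)·(p+3)·(p+4)·(p+5)·(p+6) − p·(p+1)·(p+2)·(p+3)·(p+4)·(p+5) = (p+1)·(p+2)·(p+3)·(p+4)·(p+5)·[(p+6) − p] = 6·(p+1)·(p+2)·(p+3)·(p+4)·(p+5). The product of 5 consecutive integers is divisible by (5)! = 120, so h(p+1) − h(p) is divisible by 6·120 = 720. By the inductive hypothesis 720 | h(p), hence 720 | h(p+1).
Hence, by induction on n, the claim holds for every n ≥ 1.
Therefore the largest such d is 720.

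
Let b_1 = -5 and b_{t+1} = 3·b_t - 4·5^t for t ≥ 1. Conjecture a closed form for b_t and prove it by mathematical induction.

Computing the first terms: b_1 = -5, b_2 = -35, b_3 = -205. This suggests b_t = 5·3^(t - 1) - 2·5^t.
Base case (t = 1): the formula gives -5 = -5 = b_1.
Suppose the result is true for t = k, so b_k = 5·3^(k - 1) - 2·5^k.
Then b_{k+1} = 3·b_k - 4·5^k = 3·(5·3^(k - 1) - 2·5^k) - 4·5^k = 5·3^k - 2·5^(k + 1) = 5·3^((k+1) - 1) - 2·5^(k+1),
which is the claimed formula at t = k+1.
This completes the induction.

b_t = 5·3^(t - 1) - 2·5^t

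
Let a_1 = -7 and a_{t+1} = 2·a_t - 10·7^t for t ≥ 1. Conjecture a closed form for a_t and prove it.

Computing the first terms: a_1 = -7, a_2 = -84, a_3 = -658. This suggests a_t = 7·2^(t - 1) - 2·7^t.
Base case (t = 1): the formula gives -7 = -7 = a_1.
Inductive step: suppose the statement holds for some r ≥ 1, so a_r = 7·2^(r - 1) - 2·7^r.
Then a_{r+1} = 2·a_r - 10·7^r = 2·(7·2^(r - 1) - 2·7^r) - 10·7^r = 7·2^r - 2·7^(r + 1) = 7·2^((r+1) - 1) - 2·7^(r+1),
which is the claimed formula at t = r+1.
Hence, by induction on t, the claim holds for every t ≥ 1.

a_t = 7·2^(t - 1) - 2·7^t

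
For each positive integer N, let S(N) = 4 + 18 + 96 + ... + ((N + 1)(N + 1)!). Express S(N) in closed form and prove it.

S(N) = (N + 2)! - 2

We claim S(N) = (N + 2)! - 2 for all N ≥ 1.
Base step (N = 1): S(1) = 4, and the closed form gives 4. They agree.
Inductive step: assume the claim holds for N = p, so S(p) = (p + 2)! - 2.
Then S(p+1) = S(p) + ((p + 2)(p + 2)!) = ((p + 2)! - 2) + ((p + 2)(p + 2)!).
Simplifying, S(p+1) = ((p+1) + 2)! - 2,
which is the closed form with N = p+1.
Hence, by induction on N, the claim holds for every N ≥ 1.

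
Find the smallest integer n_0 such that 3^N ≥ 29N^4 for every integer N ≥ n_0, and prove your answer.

n_0 = 13

At N = 12: 531441 < 601344, so the inequality fails and n_0 ≥ 13. We prove 3^N ≥ 29N^4 for all N ≥ 13.
Base case (N = 13): 3^N = 1594323 and 29N^4 = 828269, so 1594323 ≥ 828269.
For the inductive step, assume it holds for an arbitrary p ≥ 13, so 3^p ≥ 29p^4.
Then 3^(p + 1) = 3·(3^p) ≥ 3·(29p^4).
Also, for p ≥ 13 we have 3·(29p^4) ≥ 29(p+1)^4, since 3 ≥ (1 + 1/p)^4 for all p ≥ 13.
Combining, 3^(p + 1) ≥ 29(p+1)^4.
This completes the induction.
Hence the smallest such n_0 is 13.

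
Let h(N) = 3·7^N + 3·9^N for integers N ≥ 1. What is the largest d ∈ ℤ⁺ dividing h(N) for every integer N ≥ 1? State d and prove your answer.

Computing the first values: h(1) = 48 and h(2) = 390; gcd(48, 390) = 6, so d ≤ 6.
We prove 6 | 3·7^N + 3·9^N for all N ≥ 1 by induction on N.
When N = 1: h(1) = 48 = 6·(8), so 6 | h(1).
Suppose the result is true for N = i, i.e. 6 | h(i). Then
h(i+1) − 9·h(i) = (3·7^(i+1) + 3·9^(i+1)) − 9·(3·7^i + 3·9^i) = (3)·7^i·(7 − 9) = (-6)·7^i. Since 6 | h(i) by the inductive hypothesis, 6 | 9·h(i); and 6 | -6 since -6 = 6·-1. Therefore 6 | h(i+1).
By induction, the statement is established for all N ≥ 1.
Therefore the largest such d is 6.

d = 6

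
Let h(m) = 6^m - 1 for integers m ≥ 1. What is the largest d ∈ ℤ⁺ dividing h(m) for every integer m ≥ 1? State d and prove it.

d = 5

Computing the first values: h(1) = 5 and h(2) = 35; gcd(5, 35) = 5, so d ≤ 5.
We prove 5 | 6^m - 1 for all m ≥ 1 by induction on m.
Base case (m = 1): h(1) = 5 = 5·(1), so 5 | h(1).
Inductive step: assume the claim holds for m = i, i.e. 5 | h(i). Then
6^{i+1} − 1^{i+1} = 6·6^i − 1·1^i = 6·(6^i − 1^i) + (5)·1^i. The first term is divisible by 5 by the inductive hypothesis, and the second term (5)·1^i is divisible by 5 since 5 | 5. Hence 5 | h(i+1).
By the principle of mathematical induction, the result holds for all m ≥ 1.
Therefore the largest such d is 5.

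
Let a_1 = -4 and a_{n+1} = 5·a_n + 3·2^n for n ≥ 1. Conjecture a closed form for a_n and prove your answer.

a_n = -2^n - 2·5^(n - 1)

Computing the first terms: a_1 = -4, a_2 = -14, a_3 = -58. This suggests a_n = -2^n - 2·5^(n - 1).
When n = 1: the formula gives -4 = -4 = a_1.
Suppose the result is true for n = k, so a_k = -2^k - 2·5^(k - 1).
Then a_{k+1} = 5·a_k + 3·2^k = 5·(-2^k - 2·5^(k - 1)) + 3·2^k = -2^(k + 1) - 2·5^k = -2^(k+1) - 2·5^((k+1) - 1),
which is the claimed formula at n = k+1.
By the principle of mathematical induction, the result holds for all n ≥ 1.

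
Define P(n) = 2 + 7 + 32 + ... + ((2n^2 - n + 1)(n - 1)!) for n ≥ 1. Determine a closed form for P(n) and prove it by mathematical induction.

We claim P(n) = (2n + 1)n! - 1 for all n ≥ 1.
When n = 1: P(1) = 2, and the closed form gives 2. They agree.
Inductive step: suppose the statement holds for some i ≥ 1, so P(i) = (2i + 1)i! - 1.
Then P(i+1) = P(i) + ((2i^2 + 3i + 2)i!) = ((2i + 1)i! - 1) + ((2i^2 + 3i + 2)i!).
Simplifying, P(i+1) = (2(i+1) + 1)(i+1)! - 1,
which is the closed form with n = i+1.
This completes the induction.

P(n) = (2n + 1)n! - 1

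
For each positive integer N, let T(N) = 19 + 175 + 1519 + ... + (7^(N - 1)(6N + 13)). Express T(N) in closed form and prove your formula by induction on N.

T(N) = 7^N(N + 2) - 2

We claim T(N) = 7^N(N + 2) - 2 for all N ≥ 1.
For the base case N = 1: T(1) = 19, and the closed form gives 19. They agree.
Suppose the result is true for N = m, so T(m) = 7^m(m + 2) - 2.
Then T(m+1) = T(m) + (7^m(6m + 19)) = (7^m(m + 2) - 2) + (7^m(6m + 19)).
Simplifying, T(m+1) = 7·7^m·m + 21·7^m - 2 = 7^(m+1)((m+1) + 2) - 2,
which is the closed form with N = m+1.
By induction, the statement is established for all N ≥ 1.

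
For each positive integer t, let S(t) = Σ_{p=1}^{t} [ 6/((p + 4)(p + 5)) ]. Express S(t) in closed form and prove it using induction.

S(t) = 6t/(5(t + 5))

We claim S(t) = 6t/(5(t + 5)) for all t ≥ 1.
For the base case t = 1: S(1) = 1/5, and the closed form gives 1/5. They agree.
Suppose the result is true for t = p, so S(p) = 6p/(5(p + 5)).
Then S(p+1) = S(p) + (6/((p + 5)(p + 6))) = (6p/(5(p + 5))) + (6/((p + 5)(p + 6))).
Simplifying, S(p+1) = 6(p + 1)/(5(p + 6)) = 6(p+1)/(5((p+1) + 5)),
which is the closed form with t = p+1.
Hence, by induction on t, the claim holds for every t ≥ 1.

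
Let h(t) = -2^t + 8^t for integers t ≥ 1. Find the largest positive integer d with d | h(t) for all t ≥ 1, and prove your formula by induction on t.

d = 6

Computing the first values: h(1) = 6 and h(2) = 60; gcd(6, 60) = 6, so d ≤ 6.
We prove 6 | -2^t + 8^t for all t ≥ 1 by induction on t.
When t = 1: h(1) = 6 = 6·(1), so 6 | h(1).
Inductive step: assume the claim holds for t = p, i.e. 6 | h(p). Then
8^{p+1} − 2^{p+1} = 8·8^p − 2·2^p = 8·(8^p − 2^p) + (6)·2^p. The first term is divisible by 6 by the inductive hypothesis, and the second term (6)·2^p is divisible by 6 since 6 | 6. Hence 6 | h(p+1).
By induction, the statement is established for all t ≥ 1.
Therefore the largest such d is 6.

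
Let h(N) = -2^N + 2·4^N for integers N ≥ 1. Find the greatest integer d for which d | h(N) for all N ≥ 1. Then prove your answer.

Computing the first values: h(1) = 6 and h(2) = 28; gcd(6, 28) = 2, so d ≤ 2.
We prove 2 | -2^N + 2·4^N for all N ≥ 1 by induction on N.
Base step (N = 1): h(1) = 6 = 2·(3), so 2 | h(1).
Inductive step: suppose the statement holds for some k ≥ 1, i.e. 2 | h(k). Then
h(k+1) − 4·h(k) = (-2^(k+1) + 2·4^(k+1)) − 4·(-2^k + 2·4^k) = (-1)·2^k·(2 − 4) = (2)·2^k. Since 2 | h(k) by the inductive hypothesis, 2 | 4·h(k); and 2 | 2 since 2 = 2·1. Therefore 2 | h(k+1).
By induction, the statement is established for all N ≥ 1.
Therefore the largest such d is 2.

d = 2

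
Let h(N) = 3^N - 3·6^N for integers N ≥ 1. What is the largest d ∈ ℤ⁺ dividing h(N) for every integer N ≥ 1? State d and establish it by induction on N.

Computing the first values: h(1) = -15 and h(2) = -99; gcd(-15, -99) = 3, so d ≤ 3.
We prove 3 | 3^N - 3·6^N for all N ≥ 1 by induction on N.
For the base case N = 1: h(1) = -15 = 3·(-5), so 3 | h(1).
Inductive step: suppose the statement holds for some i ≥ 1, i.e. 3 | h(i). Then
h(i+1) − 6·h(i) = (3^(i+1) - 3·6^(i+1)) − 6·(3^i - 3·6^i) = (1)·3^i·(3 − 6) = (-3)·3^i. Since 3 | h(i) by the inductive hypothesis, 3 | 6·h(i); and 3 | -3 since -3 = 3·-1. Therefore 3 | h(i+1).
This completes the induction.
Therefore the largest such d is 3.

d = 3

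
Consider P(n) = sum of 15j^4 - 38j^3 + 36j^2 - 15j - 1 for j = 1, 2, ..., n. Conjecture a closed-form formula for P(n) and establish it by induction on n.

P(n) = n(3n^4 - 2n^3 - 2n^2 + n - 3)

We claim P(n) = n(3n^4 - 2n^3 - 2n^2 + n - 3) for all n ≥ 1.
When n = 1: P(1) = -3, and the closed form gives -3. They agree.
Inductive step: assume the claim holds for n = j, so P(j) = j(3j^4 - 2j^3 - 2j^2 + j - 3).
Then P(j+1) = P(j) + (15j^4 + 22j^3 + 12j^2 + 3j - 3) = (j(3j^4 - 2j^3 - 2j^2 + j - 3)) + (15j^4 + 22j^3 + 12j^2 + 3j - 3).
Simplifying, P(j+1) = (j + 1)(3j^4 + 10j^3 + 10j^2 + 3j - 3) = (j+1)(3(j+1)^4 - 2(j+1)^3 - 2(j+1)^2 + (j+1) - 3),
which is the closed form with n = j+1.
By induction, the statement is established for all n ≥ 1.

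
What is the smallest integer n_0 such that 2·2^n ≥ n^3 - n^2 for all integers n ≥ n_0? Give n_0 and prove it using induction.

n_0 = 8

At n = 7: 256 < 294, so the inequality fails and n_0 ≥ 8. We prove 2·2^n ≥ n^3 - n^2 for all n ≥ 8.
For the base case n = 8: 2·2^n = 512 and n^3 - n^2 = 448, so 512 ≥ 448.
Inductive step: assume the claim holds for n = m, so 2·2^m ≥ m^3 - m^2.
Then 2·2^(m + 1) = 2·(2·2^m) ≥ 2·(m^3 - m^2).
Also, for m ≥ 8 we have 2·(m^3 - m^2) ≥ (m+1)^3 - (m+1)^2, since 2·(m^3 - m^2) − ((m+1)^3 - (m+1)^2) = m^3 - 4m^2 - m, which is nonnegative for all m ≥ 8.
Combining, 2·2^(m + 1) ≥ (m+1)^3 - (m+1)^2.
Hence, by induction on n, the claim holds for every n ≥ 8.
Hence the smallest such n_0 is 8.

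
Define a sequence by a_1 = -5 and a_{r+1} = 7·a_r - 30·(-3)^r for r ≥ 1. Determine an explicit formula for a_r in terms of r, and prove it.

Computing the first terms: a_1 = -5, a_2 = 55, a_3 = 115. This suggests a_r = -(-3)^(r + 1) + 4·7^(r - 1).
Base case (r = 1): the formula gives -5 = -5 = a_1.
Inductive step: suppose the statement holds for some p ≥ 1, so a_p = -(-3)^(p + 1) + 4·7^(p - 1).
Then a_{p+1} = 7·a_p - 30·(-3)^p = 7·(-(-3)^(p + 1) + 4·7^(p - 1)) - 30·(-3)^p = -(-3)^(p + 2) + 4·7^p = -(-3)^((p+1) + 1) + 4·7^((p+1) - 1),
which is the claimed formula at r = p+1.
By induction, the statement is established for all r ≥ 1.

a_r = -(-3)^(r + 1) + 4·7^(r - 1)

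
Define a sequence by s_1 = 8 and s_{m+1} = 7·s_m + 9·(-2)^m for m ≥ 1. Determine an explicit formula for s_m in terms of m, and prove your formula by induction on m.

Computing the first terms: s_1 = 8, s_2 = 38, s_3 = 302. This suggests s_m = -(-2)^m + 6·7^(m - 1).
Base step (m = 1): the formula gives 8 = 8 = s_1.
Suppose the result is true for m = k, so s_k = -(-2)^k + 6·7^(k - 1).
Then s_{k+1} = 7·s_k + 9·(-2)^k = 7·(-(-2)^k + 6·7^(k - 1)) + 9·(-2)^k = -(-2)^(k + 1) + 6·7^k = -(-2)^(k+1) + 6·7^((k+1) - 1),
which is the claimed formula at m = k+1.
This completes the induction.

s_m = -(-2)^m + 6·7^(m - 1)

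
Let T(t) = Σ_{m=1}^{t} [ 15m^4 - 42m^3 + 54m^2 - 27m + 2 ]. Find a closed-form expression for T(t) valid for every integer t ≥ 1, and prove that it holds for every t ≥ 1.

T(t) = t(3t^4 - 3t^3 + 2t^2 + 3t - 3)

We claim T(t) = t(3t^4 - 3t^3 + 2t^2 + 3t - 3) for all t ≥ 1.
When t = 1: T(1) = 2, and the closed form gives 2. They agree.
Suppose the result is true for t = m, so T(m) = m(3m^4 - 3m^3 + 2m^2 + 3m - 3).
Then T(m+1) = T(m) + (15m^4 + 18m^3 + 18m^2 + 15m + 2) = (m(3m^4 - 3m^3 + 2m^2 + 3m - 3)) + (15m^4 + 18m^3 + 18m^2 + 15m + 2).
Simplifying, T(m+1) = (m + 1)(3m^4 + 9m^3 + 11m^2 + 10m + 2) = (m+1)(3(m+1)^4 - 3(m+1)^3 + 2(m+1)^2 + 3(m+1) - 3),
which is the closed form with t = m+1.
By the principle of mathematical induction, the result holds for all t ≥ 1.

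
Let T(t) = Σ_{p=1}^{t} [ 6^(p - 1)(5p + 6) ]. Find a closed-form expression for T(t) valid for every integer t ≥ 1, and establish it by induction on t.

T(t) = 6^t(t + 1) - 1

We claim T(t) = 6^t(t + 1) - 1 for all t ≥ 1.
Base step (t = 1): T(1) = 11, and the closed form gives 11. They agree.
For the inductive step, assume it holds for an arbitrary p ≥ 1, so T(p) = 6^p(p + 1) - 1.
Then T(p+1) = T(p) + (6^p(5p + 11)) = (6^p(p + 1) - 1) + (6^p(5p + 11)).
Simplifying, T(p+1) = 6·6^p·p + 12·6^p - 1 = 6^(p+1)((p+1) + 1) - 1,
which is the closed form with t = p+1.
This completes the induction.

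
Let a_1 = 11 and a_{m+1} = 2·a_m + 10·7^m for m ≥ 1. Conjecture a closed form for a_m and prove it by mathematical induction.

a_m = -3·2^(m - 1) + 2·7^m

Computing the first terms: a_1 = 11, a_2 = 92, a_3 = 674. This suggests a_m = -3·2^(m - 1) + 2·7^m.
Base step (m = 1): the formula gives 11 = 11 = a_1.
Inductive step: suppose the statement holds for some p ≥ 1, so a_p = -3·2^(p - 1) + 2·7^p.
Then a_{p+1} = 2·a_p + 10·7^p = 2·(-3·2^(p - 1) + 2·7^p) + 10·7^p = -3·2^p + 2·7^(p + 1) = -3·2^((p+1) - 1) + 2·7^(p+1),
which is the claimed formula at m = p+1.
By induction, the statement is established for all m ≥ 1.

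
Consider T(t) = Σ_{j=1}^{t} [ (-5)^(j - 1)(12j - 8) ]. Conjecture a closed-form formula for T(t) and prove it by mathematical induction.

We claim T(t) = (-5)^t(-2t + 1) - 1 for all t ≥ 1.
When t = 1: T(1) = 4, and the closed form gives 4. They agree.
Inductive step: assume the claim holds for t = j, so T(j) = (-5)^j(-2j + 1) - 1.
Then T(j+1) = T(j) + ((-5)^j(12j + 4)) = ((-5)^j(-2j + 1) - 1) + ((-5)^j(12j + 4)).
Simplifying, T(j+1) = 10(-5)^j·j + 5(-5)^j - 1 = (-5)^(j+1)(-2(j+1) + 1) - 1,
which is the closed form with t = j+1.
By the principle of mathematical induction, the result holds for all t ≥ 1.

T(t) = (-5)^t(-2t + 1) - 1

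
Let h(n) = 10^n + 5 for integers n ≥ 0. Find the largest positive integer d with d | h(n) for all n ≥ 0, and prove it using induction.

d = 3

Computing the first values: h(0) = 6 and h(1) = 15; gcd(6, 15) = 3, so d ≤ 3.
We prove 3 | 10^n + 5 for all n ≥ 0 by induction on n.
Base step (n = 0): h(0) = 6 = 3·(2), so 3 | h(0).
Inductive step: assume the claim holds for n = k, i.e. 3 | h(k). Then
h(k+1) = 10^(k+1) + 5 = 10·(10^k + 5) - 45 = 10·h(k) - 45. The first term is divisible by 3 by the inductive hypothesis, and -45 is divisible by 3. Hence 3 | h(k+1).
By the principle of mathematical induction, the result holds for all n ≥ 0.
Therefore the largest such d is 3.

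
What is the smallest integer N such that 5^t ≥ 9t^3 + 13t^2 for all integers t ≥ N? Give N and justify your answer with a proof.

At t = 4: 625 < 784, so the inequality fails and N ≥ 5. We prove 5^t ≥ 9t^3 + 13t^2 for all t ≥ 5.
For the base case t = 5: 5^t = 3125 and 9t^3 + 13t^2 = 1450, so 3125 ≥ 1450.
Suppose the result is true for t = m, so 5^m ≥ 9m^3 + 13m^2.
Then 5^(m + 1) = 5·(5^m) ≥ 5·(9m^3 + 13m^2).
Also, for m ≥ 5 we have 5·(9m^3 + 13m^2) ≥ 9(m+1)^3 + 13(m+1)^2, since 5·(9m^3 + 13m^2) − (9(m+1)^3 + 13(m+1)^2) = 36m^3 + 25m^2 - 53m - 22, which is nonnegative for all m ≥ 5.
Combining, 5^(m + 1) ≥ 9(m+1)^3 + 13(m+1)^2.
This completes the induction.
Hence the smallest such N is 5.

N = 5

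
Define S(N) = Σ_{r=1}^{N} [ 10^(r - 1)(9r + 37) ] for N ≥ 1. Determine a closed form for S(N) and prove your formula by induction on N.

S(N) = 10^N(N + 4) - 4

We claim S(N) = 10^N(N + 4) - 4 for all N ≥ 1.
When N = 1: S(1) = 46, and the closed form gives 46. They agree.
Inductive step: assume the claim holds for N = r, so S(r) = 10^r(r + 4) - 4.
Then S(r+1) = S(r) + (10^r(9r + 46)) = (10^r(r + 4) - 4) + (10^r(9r + 46)).
Simplifying, S(r+1) = 10·10^r·r + 50·10^r - 4 = 10^(r+1)((r+1) + 4) - 4,
which is the closed form with N = r+1.
By the principle of mathematical induction, the result holds for all N ≥ 1.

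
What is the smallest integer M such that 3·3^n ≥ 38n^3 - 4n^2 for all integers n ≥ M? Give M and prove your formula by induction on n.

At n = 7: 6561 < 12838, so the inequality fails and M ≥ 8. We prove 3·3^n ≥ 38n^3 - 4n^2 for all n ≥ 8.
Base step (n = 8): 3·3^n = 19683 and 38n^3 - 4n^2 = 19200, so 19683 ≥ 19200.
For the inductive step, assume it holds for an arbitrary k ≥ 8, so 3·3^k ≥ 38k^3 - 4k^2.
Then 3·3^(k + 1) = 3·(3·3^k) ≥ 3·(38k^3 - 4k^2).
Also, for k ≥ 8 we have 3·(38k^3 - 4k^2) ≥ 38(k+1)^3 - 4(k+1)^2, since 3·(38k^3 - 4k^2) − (38(k+1)^3 - 4(k+1)^2) = 76k^3 - 122k^2 - 106k - 34, which is nonnegative for all k ≥ 8.
Combining, 3·3^(k + 1) ≥ 38(k+1)^3 - 4(k+1)^2.
By the principle of mathematical induction, the result holds for all n ≥ 8.
Hence the smallest such M is 8.

M = 8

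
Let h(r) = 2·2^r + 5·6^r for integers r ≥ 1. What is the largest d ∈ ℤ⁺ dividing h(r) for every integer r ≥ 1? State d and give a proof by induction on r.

d = 2

Computing the first values: h(1) = 34 and h(2) = 188; gcd(34, 188) = 2, so d ≤ 2.
We prove 2 | 2·2^r + 5·6^r for all r ≥ 1 by induction on r.
Base case (r = 1): h(1) = 34 = 2·(17), so 2 | h(1).
Suppose the result is true for r = j, i.e. 2 | h(j). Then
h(j+1) − 6·h(j) = (2·2^(j+1) + 5·6^(j+1)) − 6·(2·2^j + 5·6^j) = (2)·2^j·(2 − 6) = (-8)·2^j. Since 2 | h(j) by the inductive hypothesis, 2 | 6·h(j); and 2 | -8 since -8 = 2·-4. Therefore 2 | h(j+1).
Hence, by induction on r, the claim holds for every r ≥ 1.
Therefore the largest such d is 2.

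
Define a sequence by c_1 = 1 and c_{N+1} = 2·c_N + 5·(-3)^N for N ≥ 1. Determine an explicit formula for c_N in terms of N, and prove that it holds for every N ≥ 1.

Computing the first terms: c_1 = 1, c_2 = -13, c_3 = 19. This suggests c_N = -(-3)^N - 2^N.
Base step (N = 1): the formula gives 1 = 1 = c_1.
For the inductive step, assume it holds for an arbitrary j ≥ 1, so c_j = -(-3)^j - 2^j.
Then c_{j+1} = 2·c_j + 5·(-3)^j = 2·(-(-3)^j - 2^j) + 5·(-3)^j = -(-3)^(j + 1) - 2^(j + 1),
which is the claimed formula at N = j+1.
This completes the induction.

c_N = -(-3)^N - 2^N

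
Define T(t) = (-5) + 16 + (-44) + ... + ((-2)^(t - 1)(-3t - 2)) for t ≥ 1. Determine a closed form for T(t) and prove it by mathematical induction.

We claim T(t) = (-2)^t(t + 1) - 1 for all t ≥ 1.
Base case (t = 1): T(1) = -5, and the closed form gives -5. They agree.
Inductive step: suppose the statement holds for some r ≥ 1, so T(r) = (-2)^r(r + 1) - 1.
Then T(r+1) = T(r) + ((-2)^r(-3r - 5)) = ((-2)^r(r + 1) - 1) + ((-2)^r(-3r - 5)).
Simplifying, T(r+1) = -2(-2)^r·r - 4(-2)^r - 1 = (-2)^(r+1)((r+1) + 1) - 1,
which is the closed form with t = r+1.
By the principle of mathematical induction, the result holds for all t ≥ 1.

T(t) = (-2)^t(t + 1) - 1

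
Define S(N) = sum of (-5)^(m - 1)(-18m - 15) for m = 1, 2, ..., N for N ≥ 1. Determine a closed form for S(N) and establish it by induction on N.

S(N) = 3(-5)^N(N + 1) - 3

We claim S(N) = 3(-5)^N(N + 1) - 3 for all N ≥ 1.
Base step (N = 1): S(1) = -33, and the closed form gives -33. They agree.
For the inductive step, assume it holds for an arbitrary m ≥ 1, so S(m) = 3(-5)^m(m + 1) - 3.
Then S(m+1) = S(m) + ((-5)^m(-18m - 33)) = (3(-5)^m(m + 1) - 3) + ((-5)^m(-18m - 33)).
Simplifying, S(m+1) = -15(-5)^m·m - 30(-5)^m - 3 = 3(-5)^(m+1)((m+1) + 1) - 3,
which is the closed form with N = m+1.
By the principle of mathematical induction, the result holds for all N ≥ 1.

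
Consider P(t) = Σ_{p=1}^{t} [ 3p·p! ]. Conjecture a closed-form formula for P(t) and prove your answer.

We claim P(t) = 3(t + 1)! - 3 for all t ≥ 1.
For the base case t = 1: P(1) = 3, and the closed form gives 3. They agree.
Suppose the result is true for t = p, so P(p) = 3(p + 1)! - 3.
Then P(p+1) = P(p) + (3(p + 1)(p + 1)!) = (3(p + 1)! - 3) + (3(p + 1)(p + 1)!).
Simplifying, P(p+1) = 3((p+1) + 1)! - 3,
which is the closed form with t = p+1.
By the principle of mathematical induction, the result holds for all t ≥ 1.

P(t) = 3(t + 1)! - 3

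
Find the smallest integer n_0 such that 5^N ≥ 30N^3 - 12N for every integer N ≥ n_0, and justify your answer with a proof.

At N = 5: 3125 < 3690, so the inequality fails and n_0 ≥ 6. We prove 5^N ≥ 30N^3 - 12N for all N ≥ 6.
When N = 6: 5^N = 15625 and 30N^3 - 12N = 6408, so 15625 ≥ 6408.
Inductive step: suppose the statement holds for some p ≥ 6, so 5^p ≥ 30p^3 - 12p.
Then 5^(p + 1) = 5·(5^p) ≥ 5·(30p^3 - 12p).
Also, for p ≥ 6 we have 5·(30p^3 - 12p) ≥ 30(p+1)^3 - 12(p+1), since 5·(30p^3 - 12p) − (30(p+1)^3 - 12(p+1)) = 120p^3 - 90p^2 - 138p - 18, which is nonnegative for all p ≥ 6.
Combining, 5^(p + 1) ≥ 30(p+1)^3 - 12(p+1).
Hence, by induction on N, the claim holds for every N ≥ 6.
Hence the smallest such n_0 is 6.

n_0 = 6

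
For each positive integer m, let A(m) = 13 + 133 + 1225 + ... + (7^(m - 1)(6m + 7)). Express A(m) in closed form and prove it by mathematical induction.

We claim A(m) = 7^m(m + 1) - 1 for all m ≥ 1.
Base step (m = 1): A(1) = 13, and the closed form gives 13. They agree.
Inductive step: suppose the statement holds for some j ≥ 1, so A(j) = 7^j(j + 1) - 1.
Then A(j+1) = A(j) + (7^j(6j + 13)) = (7^j(j + 1) - 1) + (7^j(6j + 13)).
Simplifying, A(j+1) = 7·7^j·j + 14·7^j - 1 = 7^(j+1)((j+1) + 1) - 1,
which is the closed form with m = j+1.
By induction, the statement is established for all m ≥ 1.

A(m) = 7^m(m + 1) - 1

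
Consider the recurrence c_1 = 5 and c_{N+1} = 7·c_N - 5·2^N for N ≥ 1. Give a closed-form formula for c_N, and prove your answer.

Computing the first terms: c_1 = 5, c_2 = 25, c_3 = 155. This suggests c_N = 2^N + 3·7^(N - 1).
Base case (N = 1): the formula gives 5 = 5 = c_1.
Inductive step: assume the claim holds for N = p, so c_p = 2^p + 3·7^(p - 1).
Then c_{p+1} = 7·c_p - 5·2^p = 7·(2^p + 3·7^(p - 1)) - 5·2^p = 2^(p + 1) + 3·7^p = 2^(p+1) + 3·7^((p+1) - 1),
which is the claimed formula at N = p+1.
This completes the induction.

c_N = 2^N + 3·7^(N - 1)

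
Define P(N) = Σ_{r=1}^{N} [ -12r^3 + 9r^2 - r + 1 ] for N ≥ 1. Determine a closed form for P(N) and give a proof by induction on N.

P(N) = -N(3N^3 + 3N^2 - N - 2)

We claim P(N) = -N(3N^3 + 3N^2 - N - 2) for all N ≥ 1.
For the base case N = 1: P(1) = -3, and the closed form gives -3. They agree.
Suppose the result is true for N = r, so P(r) = r(-3r^3 - 3r^2 + r + 2).
Then P(r+1) = P(r) + (-r - 12(r + 1)^3 + 9(r + 1)^2) = (r(-3r^3 - 3r^2 + r + 2)) + (-r - 12(r + 1)^3 + 9(r + 1)^2).
Simplifying, P(r+1) = -(r + 1)(3r^3 + 12r^2 + 14r + 3) = -(r+1)(3(r+1)^3 + 3(r+1)^2 - (r+1) - 2),
which is the closed form with N = r+1.
This completes the induction.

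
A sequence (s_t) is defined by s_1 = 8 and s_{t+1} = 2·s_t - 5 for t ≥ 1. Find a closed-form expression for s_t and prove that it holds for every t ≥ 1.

Computing the first terms: s_1 = 8, s_2 = 11, s_3 = 17. This suggests s_t = 3·2^(t - 1) + 5.
Base case (t = 1): the formula gives 8 = 8 = s_1.
Inductive step: suppose the statement holds for some i ≥ 1, so s_i = 3·2^(i - 1) + 5.
Then s_{i+1} = 2·s_i - 5 = 2·(3·2^(i - 1) + 5) - 5 = 3·2^i + 5 = 3·2^((i+1) - 1) + 5,
which is the claimed formula at t = i+1.
By the principle of mathematical induction, the result holds for all t ≥ 1.

s_t = 3·2^(t - 1) + 5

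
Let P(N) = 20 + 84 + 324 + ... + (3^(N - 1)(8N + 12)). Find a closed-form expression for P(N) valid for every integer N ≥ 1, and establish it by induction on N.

We claim P(N) = 4·3^N(N + 1) - 4 for all N ≥ 1.
For the base case N = 1: P(1) = 20, and the closed form gives 20. They agree.
Inductive step: suppose the statement holds for some p ≥ 1, so P(p) = 4·3^p(p + 1) - 4.
Then P(p+1) = P(p) + (3^p(8p + 20)) = (4·3^p(p + 1) - 4) + (3^p(8p + 20)).
Simplifying, P(p+1) = 12·3^p·p + 24·3^p - 4 = 4·3^(p+1)((p+1) + 1) - 4,
which is the closed form with N = p+1.
By the principle of mathematical induction, the result holds for all N ≥ 1.

P(N) = 4·3^N(N + 1) - 4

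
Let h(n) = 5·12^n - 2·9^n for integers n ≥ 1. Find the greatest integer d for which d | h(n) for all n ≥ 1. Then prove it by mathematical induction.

Computing the first values: h(1) = 42 and h(2) = 558; gcd(42, 558) = 6, so d ≤ 6.
We prove 6 | 5·12^n - 2·9^n for all n ≥ 1 by induction on n.
For the base case n = 1: h(1) = 42 = 6·(7), so 6 | h(1).
Inductive step: suppose the statement holds for some j ≥ 1, i.e. 6 | h(j). Then
h(j+1) − 12·h(j) = (5·12^(j+1) - 2·9^(j+1)) − 12·(5·12^j - 2·9^j) = (-2)·9^j·(9 − 12) = (6)·9^j. Since 6 | h(j) by the inductive hypothesis, 6 | 12·h(j); and 6 | 6 since 6 = 6·1. Therefore 6 | h(j+1).
By the principle of mathematical induction, the result holds for all n ≥ 1.
Therefore the largest such d is 6.

d = 6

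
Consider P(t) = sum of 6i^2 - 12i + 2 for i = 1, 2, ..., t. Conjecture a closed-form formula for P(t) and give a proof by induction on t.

P(t) = t(2t^2 - 3t - 3)

We claim P(t) = t(2t^2 - 3t - 3) for all t ≥ 1.
For the base case t = 1: P(1) = -4, and the closed form gives -4. They agree.
Inductive step: suppose the statement holds for some i ≥ 1, so P(i) = i(2i^2 - 3i - 3).
Then P(i+1) = P(i) + (6i^2 - 4) = (i(2i^2 - 3i - 3)) + (6i^2 - 4).
Simplifying, P(i+1) = (i + 1)(2i^2 + i - 4) = (i+1)(2(i+1)^2 - 3(i+1) - 3),
which is the closed form with t = i+1.
By the principle of mathematical induction, the result holds for all t ≥ 1.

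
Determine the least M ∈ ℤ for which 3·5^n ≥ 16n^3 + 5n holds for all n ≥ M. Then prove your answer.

At n = 3: 375 < 447, so the inequality fails and M ≥ 4. We prove 3·5^n ≥ 16n^3 + 5n for all n ≥ 4.
Base case (n = 4): 3·5^n = 1875 and 16n^3 + 5n = 1044, so 1875 ≥ 1044.
Suppose the result is true for n = p, so 3·5^p ≥ 16p^3 + 5p.
Then 3·5^(p + 1) = 5·(3·5^p) ≥ 5·(16p^3 + 5p).
Also, for p ≥ 4 we have 5·(16p^3 + 5p) ≥ 16(p+1)^3 + 5(p+1), since 5·(16p^3 + 5p) − (16(p+1)^3 + 5(p+1)) = 64p^3 - 48p^2 - 28p - 21, which is nonnegative for all p ≥ 4.
Combining, 3·5^(p + 1) ≥ 16(p+1)^3 + 5(p+1).
By induction, the statement is established for all n ≥ 4.
Hence the smallest such M is 4.

M = 4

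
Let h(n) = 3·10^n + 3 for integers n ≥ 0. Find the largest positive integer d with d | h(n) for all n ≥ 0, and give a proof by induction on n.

d = 3

Computing the first values: h(0) = 6 and h(1) = 33; gcd(6, 33) = 3, so d ≤ 3.
We prove 3 | 3·10^n + 3 for all n ≥ 0 by induction on n.
For the base case n = 0: h(0) = 6 = 3·(2), so 3 | h(0).
Inductive step: assume the claim holds for n = p, i.e. 3 | h(p). Then
h(p+1) = 3·10^(p+1) + 3 = 10·(3·10^p + 3) - 27 = 10·h(p) - 27. The first term is divisible by 3 by the inductive hypothesis, and -27 is divisible by 3. Hence 3 | h(p+1).
This completes the induction.
Therefore the largest such d is 3.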